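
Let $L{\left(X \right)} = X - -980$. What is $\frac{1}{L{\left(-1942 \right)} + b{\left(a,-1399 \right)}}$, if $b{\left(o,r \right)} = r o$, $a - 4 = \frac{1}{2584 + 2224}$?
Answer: $- \frac{4808}{31532263} \approx -0.00015248$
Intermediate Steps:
$L{\left(X \right)} = 980 + X$ ($L{\left(X \right)} = X + 980 = 980 + X$)
$a = \frac{19233}{4808}$ ($a = 4 + \frac{1}{2584 + 2224} = 4 + \frac{1}{4808} = \frac{19233}{4808} \approx 4.0002$)
$b{\left(o,r \right)} = o r$
$\frac{1}{L{\left(-1942 \right)} + b{\left(a,-1399 \right)}} = \frac{1}{\left(980 - 1942\right) + \frac{19233}{4808} \left(-1399\right)} = \frac{1}{-962 - \frac{26906967}{4808}} = \frac{1}{- \frac{31532263}{4808}} = - \frac{4808}{31532263}$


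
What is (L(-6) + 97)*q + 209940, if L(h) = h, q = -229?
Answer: 189101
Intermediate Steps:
(L(-6) + 97)*q + 209940 = (-6 + 97)*(-229) + 209940 = 91*(-229) + 209940 = -20839 + 209940 = 189101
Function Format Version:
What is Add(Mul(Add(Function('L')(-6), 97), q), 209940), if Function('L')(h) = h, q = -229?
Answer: 189101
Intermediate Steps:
Add(Mul(Add(Function('L')(-6), 97), q), 209940) = Add(Mul(Add(-6, 97), -229), 209940) = Add(Mul(91, -229), 209940) = Add(-20839, 209940) = 189101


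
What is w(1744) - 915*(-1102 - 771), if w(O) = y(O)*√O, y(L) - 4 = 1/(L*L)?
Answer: 1713795 + 12166145*√109/760384 ≈ 1.7140e+6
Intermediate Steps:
y(L) = 4 + L⁻² (y(L) = 4 + 1/(L*L) = 4 + 1/(L²) = 4 + L⁻²)
w(O) = √O*(4 + O⁻²) (w(O) = (4 + O⁻²)*√O = √O*(4 + O⁻²))
w(1744) - 915*(-1102 - 771) = (1 + 4*1744²)/1744^(3/2) - 915*(-1102 - 771) = (√109/760384)*(1 + 4*3041536) - 915*(-1873) = (√109/760384)*(1 + 12166144) + 1713795 = (√109/760384)*12166145 + 1713795 = 12166145*√109/760384 + 1713795 = 1713795 + 12166145*√109/760384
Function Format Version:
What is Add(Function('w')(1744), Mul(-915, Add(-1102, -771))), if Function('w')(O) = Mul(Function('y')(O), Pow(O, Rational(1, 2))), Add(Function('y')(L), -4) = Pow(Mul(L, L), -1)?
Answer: Add(1713795, Mul(Rational(12166145, 760384), Pow(109, Rational(1, 2)))) ≈ 1.7140e+6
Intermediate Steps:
Function('y')(L) = Add(4, Pow(L, -2)) (Function('y')(L) = Add(4, Pow(Mul(L, L), -1)) = Add(4, Pow(Pow(L, 2), -1)) = Add(4, Pow(L, -2)))
Function('w')(O) = Mul(Pow(O, Rational(1, 2)), Add(4, Pow(O, -2))) (Function('w')(O) = Mul(Add(4, Pow(O, -2)), Pow(O, Rational(1, 2))) = Mul(Pow(O, Rational(1, 2)), Add(4, Pow(O, -2))))
Add(Function('w')(1744), Mul(-915, Add(-1102, -771))) = Add(Mul(Pow(1744, Rational(-3, 2)), Add(1, Mul(4, Pow(1744, 2)))), Mul(-915, Add(-1102, -771))) = Add(Mul(Mul(Rational(1, 760384), Pow(109, Rational(1, 2))), Add(1, Mul(4, 3041536))), Mul(-915, -1873)) = Add(Mul(Mul(Rational(1, 760384), Pow(109, Rational(1, 2))), Add(1, 12166144)), 1713795) = Add(Mul(Mul(Rational(1, 760384), Pow(109, Rational(1, 2))), 12166145), 1713795) = Add(Mul(Rational(12166145, 760384), Pow(109, Rational(1, 2))), 1713795) = Add(1713795, Mul(Rational(12166145, 760384), Pow(109, Rational(1, 2))))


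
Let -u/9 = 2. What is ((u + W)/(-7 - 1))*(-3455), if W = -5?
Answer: -79465/8 ≈ -9933.1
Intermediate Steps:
u = -18 (u = -9*2 = -18)
((u + W)/(-7 - 1))*(-3455) = ((-18 - 5)/(-7 - 1))*(-3455) = -23/(-8)*(-3455) = -23*(-1/8)*(-3455) = (23/8)*(-3455) = -79465/8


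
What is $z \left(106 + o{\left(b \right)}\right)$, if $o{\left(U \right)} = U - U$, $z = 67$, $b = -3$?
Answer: $7102$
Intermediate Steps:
$o{\left(U \right)} = 0$
$z \left(106 + o{\left(b \right)}\right) = 67 \left(106 + 0\right) = 67 \cdot 106 = 7102$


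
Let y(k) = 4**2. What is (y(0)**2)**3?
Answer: 16777216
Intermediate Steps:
y(k) = 16
(y(0)**2)**3 = (16**2)**3 = 256**3 = 16777216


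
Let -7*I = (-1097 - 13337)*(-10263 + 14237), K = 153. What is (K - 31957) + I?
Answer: 8162584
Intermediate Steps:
I = 8194388 (I = -(-1097 - 13337)*(-10263 + 14237)/7 = -(-2062)*3974 = -⅐*(-57360716) = 8194388)
(K - 31957) + I = (153 - 31957) + 8194388 = -31804 + 8194388 = 8162584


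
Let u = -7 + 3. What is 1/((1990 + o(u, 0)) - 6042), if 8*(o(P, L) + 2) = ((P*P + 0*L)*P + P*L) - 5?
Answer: -8/32501 ≈ -0.00024615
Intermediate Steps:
u = -4
o(P, L) = -21/8 + P³/8 + L*P/8 (o(P, L) = -2 + (((P*P + 0*L)*P + P*L) - 5)/8 = -2 + (((P² + 0)*P + L*P) - 5)/8 = -2 + ((P²*P + L*P) - 5)/8 = -2 + ((P³ + L*P) - 5)/8 = -2 + (-5 + P³ + L*P)/8 = -2 + (-5/8 + P³/8 + L*P/8) = -21/8 + P³/8 + L*P/8)
1/((1990 + o(u, 0)) - 6042) = 1/((1990 + (-21/8 + (⅛)*(-4)³ + (⅛)*0*(-4))) - 6042) = 1/((1990 + (-21/8 + (⅛)*(-64) + 0)) - 6042) = 1/((1990 + (-21/8 - 8 + 0)) - 6042) = 1/((1990 - 85/8) - 6042) = 1/(15835/8 - 6042) = 1/(-32501/8) = -8/32501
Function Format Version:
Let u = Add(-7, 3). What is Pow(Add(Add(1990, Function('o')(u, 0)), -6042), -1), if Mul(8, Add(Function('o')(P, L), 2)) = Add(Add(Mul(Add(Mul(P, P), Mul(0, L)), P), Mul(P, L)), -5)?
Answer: Rational(-8, 32501) ≈ -0.00024615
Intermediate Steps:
u = -4
Function('o')(P, L) = Add(Rational(-21, 8), Mul(Rational(1, 8), Pow(P, 3)), Mul(Rational(1, 8), L, P)) (Function('o')(P, L) = Add(-2, Mul(Rational(1, 8), Add(Add(Mul(Add(Mul(P, P), Mul(0, L)), P), Mul(P, L)), -5))) = Add(-2, Mul(Rational(1, 8), Add(Add(Mul(Add(Pow(P, 2), 0), P), Mul(L, P)), -5))) = Add(-2, Mul(Rational(1, 8), Add(Add(Mul(Pow(P, 2), P), Mul(L, P)), -5))) = Add(-2, Mul(Rational(1, 8), Add(Add(Pow(P, 3), Mul(L, P)), -5))) = Add(-2, Mul(Rational(1, 8), Add(-5, Pow(P, 3), Mul(L, P)))) = Add(-2, Add(Rational(-5, 8), Mul(Rational(1, 8), Pow(P, 3)), Mul(Rational(1, 8), L, P))) = Add(Rational(-21, 8), Mul(Rational(1, 8), Pow(P, 3)), Mul(Rational(1, 8), L, P)))
Pow(Add(Add(1990, Function('o')(u, 0)), -6042), -1) = Pow(Add(Add(1990, Add(Rational(-21, 8), Mul(Rational(1, 8), Pow(-4, 3)), Mul(Rational(1, 8), 0, -4))), -6042), -1) = Pow(Add(Add(1990, Add(Rational(-21, 8), Mul(Rational(1, 8), -64), 0)), -6042), -1) = Pow(Add(Add(1990, Add(Rational(-21, 8), -8, 0)), -6042), -1) = Pow(Add(Add(1990, Rational(-85, 8)), -6042), -1) = Pow(Add(Rational(15835, 8), -6042), -1) = Pow(Rational(-32501, 8), -1) = Rational(-8, 32501)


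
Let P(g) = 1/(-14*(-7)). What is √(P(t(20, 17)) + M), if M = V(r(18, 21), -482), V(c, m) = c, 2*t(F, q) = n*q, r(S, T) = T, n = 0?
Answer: √4118/14 ≈ 4.5837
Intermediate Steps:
t(F, q) = 0 (t(F, q) = (0*q)/2 = (½)*0 = 0)
M = 21
P(g) = 1/98
√(P(t(20, 17)) + M) = √(1/98 + 21) = √(2059/98) = √4118/14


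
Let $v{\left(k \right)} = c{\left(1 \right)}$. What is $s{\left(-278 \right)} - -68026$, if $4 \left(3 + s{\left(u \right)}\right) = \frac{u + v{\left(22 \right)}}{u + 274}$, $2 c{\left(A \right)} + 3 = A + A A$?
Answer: $\frac{2177293}{32} \approx 68040.0$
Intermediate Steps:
$c{\left(A \right)} = - \frac{3}{2} + \frac{A}{2} + \frac{A^{2}}{2}$ ($c{\left(A \right)} = - \frac{3}{2} + \frac{A + A A}{2} = - \frac{3}{2} + \frac{A + A^{2}}{2} = - \frac{3}{2} + \left(\frac{A}{2} + \frac{A^{2}}{2}\right) = - \frac{3}{2} + \frac{A}{2} + \frac{A^{2}}{2}$)
$v{\left(k \right)} = - \frac{1}{2}$ ($v{\left(k \right)} = - \frac{3}{2} + \frac{1}{2} \cdot 1 + \frac{1^{2}}{2} = - \frac{3}{2} + \frac{1}{2} + \frac{1}{2} \cdot 1 = - \frac{3}{2} + \frac{1}{2} + \frac{1}{2} = - \frac{1}{2}$)
$s{\left(u \right)} = -3 + \frac{- \frac{1}{2} + u}{4 \left(274 + u\right)}$ ($s{\left(u \right)} = -3 + \frac{\left(u - \frac{1}{2}\right) \frac{1}{u + 274}}{4} = -3 + \frac{\left(- \frac{1}{2} + u\right) \frac{1}{274 + u}}{4} = -3 + \frac{\frac{1}{274 + u} \left(- \frac{1}{2} + u\right)}{4} = -3 + \frac{- \frac{1}{2} + u}{4 \left(274 + u\right)}$)
$s{\left(-278 \right)} - -68026 = \frac{-6577 - -6116}{8 \left(274 - 278\right)} - -68026 = \frac{-6577 + 6116}{8 \left(-4\right)} + 68026 = \frac{1}{8} \left(- \frac{1}{4}\right) \left(-461\right) + 68026 = \frac{461}{32} + 68026 = \frac{2177293}{32}$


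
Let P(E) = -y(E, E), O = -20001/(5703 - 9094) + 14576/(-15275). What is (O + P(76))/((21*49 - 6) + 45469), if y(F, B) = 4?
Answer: 48897959/2408170532300 ≈ 2.0305e-5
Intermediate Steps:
O = 256088059/51797525 (O = -20001/(-3391) + 14576*(-1/15275) = -20001*(-1/3391) - 14576/15275 = 20001/3391 - 14576/15275 = 256088059/51797525 ≈ 4.9440)
P(E) = -4 (P(E) = -1*4 = -4)
(O + P(76))/((21*49 - 6) + 45469) = (256088059/51797525 - 4)/((21*49 - 6) + 45469) = 48897959/(51797525*((1029 - 6) + 45469)) = 48897959/(51797525*(1023 + 45469)) = (48897959/51797525)/46492 = (48897959/51797525)*(1/46492) = 48897959/2408170532300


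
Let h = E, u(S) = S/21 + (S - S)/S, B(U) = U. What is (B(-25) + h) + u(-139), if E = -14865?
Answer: -312829/21 ≈ -14897.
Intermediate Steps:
u(S) = S/21 (u(S) = S*(1/21) + 0/S = S/21 + 0 = S/21)
h = -14865
(B(-25) + h) + u(-139) = (-25 - 14865) + (1/21)*(-139) = -14890 - 139/21 = -312829/21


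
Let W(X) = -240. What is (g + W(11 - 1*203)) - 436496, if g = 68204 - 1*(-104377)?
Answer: -264155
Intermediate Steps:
g = 172581 (g = 68204 + 104377 = 172581)
(g + W(11 - 1*203)) - 436496 = (172581 - 240) - 436496 = 172341 - 436496 = -264155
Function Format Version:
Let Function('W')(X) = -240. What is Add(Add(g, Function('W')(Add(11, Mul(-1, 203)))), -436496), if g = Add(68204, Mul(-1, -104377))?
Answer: -264155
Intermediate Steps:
g = 172581 (g = Add(68204, 104377) = 172581)
Add(Add(g, Function('W')(Add(11, Mul(-1, 203)))), -436496) = Add(Add(172581, -240), -436496) = Add(172341, -436496) = -264155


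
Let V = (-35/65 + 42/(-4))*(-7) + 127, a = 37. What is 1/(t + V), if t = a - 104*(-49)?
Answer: 26/138769 ≈ 0.00018736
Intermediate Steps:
V = 5311/26 (V = (-35*1/65 + 42*(-¼))*(-7) + 127 = (-7/13 - 21/2)*(-7) + 127 = -287/26*(-7) + 127 = 2009/26 + 127 = 5311/26 ≈ 204.27)
t = 5133 (t = 37 - 104*(-49) = 37 + 5096 = 5133)
1/(t + V) = 1/(5133 + 5311/26) = 1/(138769/26) = 26/138769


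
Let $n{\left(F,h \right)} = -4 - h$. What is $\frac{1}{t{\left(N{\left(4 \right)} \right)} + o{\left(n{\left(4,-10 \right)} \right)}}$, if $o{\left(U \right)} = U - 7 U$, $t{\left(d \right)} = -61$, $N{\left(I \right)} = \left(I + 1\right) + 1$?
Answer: $- \frac{1}{97} \approx -0.010309$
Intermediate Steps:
$N{\left(I \right)} = 2 + I$ ($N{\left(I \right)} = \left(1 + I\right) + 1 = 2 + I$)
$o{\left(U \right)} = - 6 U$
$\frac{1}{t{\left(N{\left(4 \right)} \right)} + o{\left(n{\left(4,-10 \right)} \right)}} = \frac{1}{-61 - 6 \left(-4 - -10\right)} = \frac{1}{-61 - 6 \left(-4 + 10\right)} = \frac{1}{-61 - 36} = \frac{1}{-97} = - \frac{1}{97}$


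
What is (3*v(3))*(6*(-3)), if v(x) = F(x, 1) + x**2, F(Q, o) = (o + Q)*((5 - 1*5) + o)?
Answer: -702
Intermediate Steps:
F(Q, o) = o*(Q + o) (F(Q, o) = (Q + o)*((5 - 5) + o) = (Q + o)*(0 + o) = (Q + o)*o = o*(Q + o))
v(x) = 1 + x + x**2 (v(x) = 1*(x + 1) + x**2 = 1*(1 + x) + x**2 = (1 + x) + x**2 = 1 + x + x**2)
(3*v(3))*(6*(-3)) = (3*(1 + 3 + 3**2))*(6*(-3)) = (3*(1 + 3 + 9))*(-18) = (3*13)*(-18) = 39*(-18) = -702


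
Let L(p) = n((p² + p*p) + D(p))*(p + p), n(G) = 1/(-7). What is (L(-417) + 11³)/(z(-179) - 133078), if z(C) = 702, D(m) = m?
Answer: -10151/926632 ≈ -0.010955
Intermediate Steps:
n(G) = -⅐
L(p) = -2*p/7 (L(p) = -(p + p)/7 = -2*p/7)
(L(-417) + 11³)/(z(-179) - 133078) = (-2/7*(-417) + 11³)/(702 - 133078) = (834/7 + 1331)/(-132376) = (10151/7)*(-1/132376) = -10151/926632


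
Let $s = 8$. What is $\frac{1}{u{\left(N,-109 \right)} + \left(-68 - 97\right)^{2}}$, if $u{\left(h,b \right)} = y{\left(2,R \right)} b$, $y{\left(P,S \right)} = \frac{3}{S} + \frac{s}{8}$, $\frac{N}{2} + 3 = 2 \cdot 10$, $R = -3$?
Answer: $\frac{1}{27225} \approx 3.6731 \cdot 10^{-5}$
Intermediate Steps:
$N = 34$ ($N = -6 + 2 \cdot 2 \cdot 10 = -6 + 2 \cdot 20 = -6 + 40 = 34$)
$y{\left(P,S \right)} = 1 + \frac{3}{S}$ ($y{\left(P,S \right)} = \frac{3}{S} + \frac{8}{8} = \frac{3}{S} + 8 \cdot \frac{1}{8} = \frac{3}{S} + 1 = 1 + \frac{3}{S}$)
$u{\left(h,b \right)} = 0$ ($u{\left(h,b \right)} = \frac{3 - 3}{-3} b = \left(- \frac{1}{3}\right) 0 b = 0 b = 0$)
$\frac{1}{u{\left(N,-109 \right)} + \left(-68 - 97\right)^{2}} = \frac{1}{0 + \left(-68 - 97\right)^{2}} = \frac{1}{0 + \left(-165\right)^{2}} = \frac{1}{0 + 27225} = \frac{1}{27225}$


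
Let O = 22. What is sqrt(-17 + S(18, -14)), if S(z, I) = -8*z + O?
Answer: I*sqrt(139) ≈ 11.79*I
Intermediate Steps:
S(z, I) = 22 - 8*z (S(z, I) = -8*z + 22 = 22 - 8*z)
sqrt(-17 + S(18, -14)) = sqrt(-17 + (22 - 8*18)) = sqrt(-17 + (22 - 144)) = sqrt(-17 - 122) = sqrt(-139) = I*sqrt(139)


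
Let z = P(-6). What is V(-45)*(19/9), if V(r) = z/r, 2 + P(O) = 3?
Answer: -19/405 ≈ -0.046914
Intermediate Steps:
P(O) = 1 (P(O) = -2 + 3 = 1)
z = 1
V(r) = 1/r
V(-45)*(19/9) = (19/9)/(-45) = -19/(45*9) = -1/45*19/9 = -19/405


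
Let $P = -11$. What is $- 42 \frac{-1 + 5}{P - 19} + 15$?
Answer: $\frac{103}{5} \approx 20.6$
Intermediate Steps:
$- 42 \frac{-1 + 5}{P - 19} + 15 = - 42 \frac{-1 + 5}{-11 - 19} + 15 = - 42 \frac{4}{-30} + 15 = - 42 \cdot 4 \left(- \frac{1}{30}\right) + 15 = \left(-42\right) \left(- \frac{2}{15}\right) + 15 = \frac{28}{5} + 15 = \frac{103}{5}$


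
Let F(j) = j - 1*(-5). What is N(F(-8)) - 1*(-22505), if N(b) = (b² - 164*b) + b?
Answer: 23003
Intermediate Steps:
F(j) = 5 + j (F(j) = j + 5 = 5 + j)
N(b) = b² - 163*b
N(F(-8)) - 1*(-22505) = (5 - 8)*(-163 + (5 - 8)) - 1*(-22505) = -3*(-163 - 3) + 22505 = -3*(-166) + 22505 = 498 + 22505 = 23003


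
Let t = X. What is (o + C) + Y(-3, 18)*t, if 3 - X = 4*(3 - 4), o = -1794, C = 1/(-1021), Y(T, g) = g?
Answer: -1703029/1021 ≈ -1668.0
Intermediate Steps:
C = -1/1021 ≈ -0.00097943
X = 7 (X = 3 - 4*(3 - 4) = 3 - 4*(-1) = 3 - 1*(-4) = 3 + 4 = 7)
t = 7
(o + C) + Y(-3, 18)*t = (-1794 - 1/1021) + 18*7 = -1831675/1021 + 126 = -1703029/1021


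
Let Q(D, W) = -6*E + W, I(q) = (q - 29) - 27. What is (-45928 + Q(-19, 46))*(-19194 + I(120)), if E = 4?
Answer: 878181780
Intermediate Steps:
I(q) = -56 + q (I(q) = (-29 + q) - 27 = -56 + q)
Q(D, W) = -24 + W (Q(D, W) = -6*4 + W = -24 + W)
(-45928 + Q(-19, 46))*(-19194 + I(120)) = (-45928 + (-24 + 46))*(-19194 + (-56 + 120)) = (-45928 + 22)*(-19194 + 64) = -45906*(-19130) = 878181780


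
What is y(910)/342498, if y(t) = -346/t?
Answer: -173/155836590 ≈ -1.1101e-6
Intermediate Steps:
y(910)/342498 = -346/910/342498 = -346*1/910*(1/342498) = -173/455*1/342498 = -173/155836590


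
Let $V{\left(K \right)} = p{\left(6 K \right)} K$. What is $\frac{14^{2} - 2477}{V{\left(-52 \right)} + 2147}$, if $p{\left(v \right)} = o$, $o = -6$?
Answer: $- \frac{2281}{2459} \approx -0.92761$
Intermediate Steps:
$p{\left(v \right)} = -6$
$V{\left(K \right)} = - 6 K$
$\frac{14^{2} - 2477}{V{\left(-52 \right)} + 2147} = \frac{14^{2} - 2477}{\left(-6\right) \left(-52\right) + 2147} = \frac{196 - 2477}{312 + 2147} = - \frac{2281}{2459}$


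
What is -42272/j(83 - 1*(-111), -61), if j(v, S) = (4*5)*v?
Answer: -5284/485 ≈ -10.895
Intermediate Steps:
j(v, S) = 20*v
-42272/j(83 - 1*(-111), -61) = -42272*1/(20*(83 - 1*(-111))) = -42272*1/(20*(83 + 111)) = -42272/(20*194) = -42272/3880 = -42272*1/3880 = -5284/485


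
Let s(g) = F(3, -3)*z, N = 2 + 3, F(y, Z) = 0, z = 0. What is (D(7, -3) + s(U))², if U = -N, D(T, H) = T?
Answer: 49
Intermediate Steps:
N = 5
U = -5 (U = -1*5 = -5)
s(g) = 0 (s(g) = 0*0 = 0)
(D(7, -3) + s(U))² = (7 + 0)² = 7² = 49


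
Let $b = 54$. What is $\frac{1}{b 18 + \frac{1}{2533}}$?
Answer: $\frac{2533}{2462077} \approx 0.0010288$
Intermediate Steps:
$\frac{1}{b 18 + \frac{1}{2533}} = \frac{1}{54 \cdot 18 + \frac{1}{2533}} = \frac{1}{972 + \frac{1}{2533}} = \frac{1}{\frac{2462077}{2533}} = \frac{2533}{2462077}$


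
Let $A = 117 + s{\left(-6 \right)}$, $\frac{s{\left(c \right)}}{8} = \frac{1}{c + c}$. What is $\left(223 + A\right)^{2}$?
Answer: $\frac{1036324}{9} \approx 1.1515 \cdot 10^{5}$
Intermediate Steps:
$s{\left(c \right)} = \frac{4}{c}$ ($s{\left(c \right)} = \frac{8}{c + c} = \frac{8}{2 c} = 8 \frac{1}{2 c} = \frac{4}{c}$)
$A = \frac{349}{3}$ ($A = 117 + \frac{4}{-6} = 117 + 4 \left(- \frac{1}{6}\right) = 117 - \frac{2}{3} = \frac{349}{3} \approx 116.33$)
$\left(223 + A\right)^{2} = \left(223 + \frac{349}{3}\right)^{2} = \left(\frac{1018}{3}\right)^{2} = \frac{1036324}{9}$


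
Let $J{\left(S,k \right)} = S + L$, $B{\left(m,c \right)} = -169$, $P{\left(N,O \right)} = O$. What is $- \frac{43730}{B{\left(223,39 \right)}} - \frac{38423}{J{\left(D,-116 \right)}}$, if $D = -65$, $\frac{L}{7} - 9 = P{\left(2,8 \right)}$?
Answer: $- \frac{4132067}{9126} \approx -452.78$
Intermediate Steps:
$L = 119$ ($L = 63 + 7 \cdot 8 = 63 + 56 = 119$)
$J{\left(S,k \right)} = 119 + S$ ($J{\left(S,k \right)} = S + 119 = 119 + S$)
$- \frac{43730}{B{\left(223,39 \right)}} - \frac{38423}{J{\left(D,-116 \right)}} = - \frac{43730}{-169} - \frac{38423}{119 - 65} = \left(-43730\right) \left(- \frac{1}{169}\right) - \frac{38423}{54} = \frac{43730}{169} - \frac{38423}{54} = - \frac{4132067}{9126}$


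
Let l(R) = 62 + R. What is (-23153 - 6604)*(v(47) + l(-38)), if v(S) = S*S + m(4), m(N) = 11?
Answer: -66774708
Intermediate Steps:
v(S) = 11 + S² (v(S) = S*S + 11 = S² + 11 = 11 + S²)
(-23153 - 6604)*(v(47) + l(-38)) = (-23153 - 6604)*((11 + 47²) + (62 - 38)) = -29757*((11 + 2209) + 24) = -29757*(2220 + 24) = -29757*2244 = -66774708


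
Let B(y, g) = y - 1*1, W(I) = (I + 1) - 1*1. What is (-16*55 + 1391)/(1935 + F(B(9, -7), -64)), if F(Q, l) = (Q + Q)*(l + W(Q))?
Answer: 511/1039 ≈ 0.49182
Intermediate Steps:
W(I) = I (W(I) = (1 + I) - 1 = I)
B(y, g) = -1 + y (B(y, g) = y - 1 = -1 + y)
F(Q, l) = 2*Q*(Q + l) (F(Q, l) = (Q + Q)*(l + Q) = (2*Q)*(Q + l) = 2*Q*(Q + l))
(-16*55 + 1391)/(1935 + F(B(9, -7), -64)) = (-16*55 + 1391)/(1935 + 2*(-1 + 9)*((-1 + 9) - 64)) = (-880 + 1391)/(1935 + 2*8*(8 - 64)) = 511/(1935 + 2*8*(-56)) = 511/(1935 - 896) = 511/1039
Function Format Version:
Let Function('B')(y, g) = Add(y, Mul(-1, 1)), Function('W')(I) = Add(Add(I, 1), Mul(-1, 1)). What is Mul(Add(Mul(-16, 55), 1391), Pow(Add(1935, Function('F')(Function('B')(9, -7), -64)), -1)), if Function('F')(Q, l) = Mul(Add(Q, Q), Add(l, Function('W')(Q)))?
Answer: Rational(511, 1039) ≈ 0.49182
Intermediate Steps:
Function('W')(I) = I (Function('W')(I) = Add(Add(1, I), -1) = I)
Function('B')(y, g) = Add(-1, y) (Function('B')(y, g) = Add(y, -1) = Add(-1, y))
Function('F')(Q, l) = Mul(2, Q, Add(Q, l)) (Function('F')(Q, l) = Mul(Add(Q, Q), Add(l, Q)) = Mul(Mul(2, Q), Add(Q, l)) = Mul(2, Q, Add(Q, l)))
Mul(Add(Mul(-16, 55), 1391), Pow(Add(1935, Function('F')(Function('B')(9, -7), -64)), -1)) = Mul(Add(Mul(-16, 55), 1391), Pow(Add(1935, Mul(2, Add(-1, 9), Add(Add(-1, 9), -64))), -1)) = Mul(Add(-880, 1391), Pow(Add(1935, Mul(2, 8, Add(8, -64))), -1)) = Mul(511, Pow(Add(1935, Mul(2, 8, -56)), -1)) = Mul(511, Pow(Add(1935, -896), -1)) = Mul(511, Pow(1039, -1)) = Mul(511, Rational(1, 1039)) = Rational(511, 1039)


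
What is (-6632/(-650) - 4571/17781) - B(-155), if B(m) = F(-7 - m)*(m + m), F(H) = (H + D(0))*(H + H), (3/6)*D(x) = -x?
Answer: 78479274812221/5778825 ≈ 1.3580e+7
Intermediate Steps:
D(x) = -2*x (D(x) = 2*(-x) = -2*x)
F(H) = 2*H² (F(H) = (H - 2*0)*(H + H) = (H + 0)*(2*H) = H*(2*H) = 2*H²)
B(m) = 4*m*(-7 - m)² (B(m) = (2*(-7 - m)²)*(m + m) = (2*(-7 - m)²)*(2*m) = 4*m*(-7 - m)²)
(-6632/(-650) - 4571/17781) - B(-155) = (-6632/(-650) - 4571/17781) - 4*(-155)*(7 - 155)² = (-6632*(-1/650) - 4571*1/17781) - 4*(-155)*(-148)² = (3316/325 - 4571/17781) - 4*(-155)*21904 = 57476221/5778825 - 1*(-13580480) = 57476221/5778825 + 13580480 = 78479274812221/5778825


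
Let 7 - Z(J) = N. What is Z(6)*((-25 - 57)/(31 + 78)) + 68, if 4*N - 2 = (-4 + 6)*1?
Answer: 6920/109 ≈ 63.486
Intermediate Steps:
N = 1 (N = 1/2 + ((-4 + 6)*1)/4 = 1/2 + (2*1)/4 = 1/2 + (1/4)*2 = 1/2 + 1/2 = 1)
Z(J) = 6 (Z(J) = 7 - 1*1 = 7 - 1 = 6)
Z(6)*((-25 - 57)/(31 + 78)) + 68 = 6*((-25 - 57)/(31 + 78)) + 68 = 6*(-82/109) + 68 = -492/109 + 68 = 6920/109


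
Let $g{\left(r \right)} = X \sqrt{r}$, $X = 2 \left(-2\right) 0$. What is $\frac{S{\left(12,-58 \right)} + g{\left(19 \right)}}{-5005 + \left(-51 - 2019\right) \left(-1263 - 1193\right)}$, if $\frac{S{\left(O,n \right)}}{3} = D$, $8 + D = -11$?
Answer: $- \frac{57}{5078915} \approx -1.1223 \cdot 10^{-5}$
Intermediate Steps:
$D = -19$ ($D = -8 - 11 = -19$)
$S{\left(O,n \right)} = -57$ ($S{\left(O,n \right)} = 3 \left(-19\right) = -57$)
$X = 0$ ($X = \left(-4\right) 0 = 0$)
$g{\left(r \right)} = 0$ ($g{\left(r \right)} = 0 \sqrt{r} = 0$)
$\frac{S{\left(12,-58 \right)} + g{\left(19 \right)}}{-5005 + \left(-51 - 2019\right) \left(-1263 - 1193\right)} = \frac{-57 + 0}{-5005 + \left(-51 - 2019\right) \left(-1263 - 1193\right)} = - \frac{57}{-5005 - -5083920} = - \frac{57}{-5005 + 5083920} = - \frac{57}{5078915}$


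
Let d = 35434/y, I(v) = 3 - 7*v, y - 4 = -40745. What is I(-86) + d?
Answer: 24612871/40741 ≈ 604.13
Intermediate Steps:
y = -40741 (y = 4 - 40745 = -40741)
d = -35434/40741 (d = 35434/(-40741) = 35434*(-1/40741) = -35434/40741 ≈ -0.86974)
I(-86) + d = (3 - 7*(-86)) - 35434/40741 = (3 + 602) - 35434/40741 = 605 - 35434/40741 = 24612871/40741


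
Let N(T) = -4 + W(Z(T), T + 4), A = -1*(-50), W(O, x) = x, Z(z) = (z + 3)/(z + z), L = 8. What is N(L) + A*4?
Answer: 208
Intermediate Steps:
Z(z) = (3 + z)/(2*z) (Z(z) = (3 + z)/((2*z)) = (3 + z)*(1/(2*z)) = (3 + z)/(2*z))
A = 50
N(T) = T (N(T) = -4 + (T + 4) = -4 + (4 + T) = T)
N(L) + A*4 = 8 + 50*4 = 8 + 200 = 208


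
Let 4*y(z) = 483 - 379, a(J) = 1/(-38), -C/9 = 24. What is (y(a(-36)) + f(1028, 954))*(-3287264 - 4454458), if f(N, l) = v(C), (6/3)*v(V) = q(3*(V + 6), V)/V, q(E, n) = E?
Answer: -850299133/4 ≈ -2.1257e+8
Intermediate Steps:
C = -216 (C = -9*24 = -216)
a(J) = -1/38
v(V) = (18 + 3*V)/(2*V) (v(V) = ((3*(V + 6))/V)/2 = ((3*(6 + V))/V)/2 = ((18 + 3*V)/V)/2 = (18 + 3*V)/(2*V))
f(N, l) = 35/24 (f(N, l) = 3/2 + 9/(-216) = 3/2 + 9*(-1/216) = 3/2 - 1/24 = 35/24)
y(z) = 26 (y(z) = (483 - 379)/4 = (¼)*104 = 26)
(y(a(-36)) + f(1028, 954))*(-3287264 - 4454458) = (26 + 35/24)*(-3287264 - 4454458) = (659/24)*(-7741722) = -850299133/4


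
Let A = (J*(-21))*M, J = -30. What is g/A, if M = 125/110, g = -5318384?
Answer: -58502224/7875 ≈ -7428.9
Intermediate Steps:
M = 25/22 (M = 125*(1/110) = 25/22 ≈ 1.1364)
A = 7875/11 (A = -30*(-21)*(25/22) = 630*(25/22) = 7875/11 ≈ 715.91)
g/A = -5318384/7875/11 = -5318384*11/7875 = -58502224/7875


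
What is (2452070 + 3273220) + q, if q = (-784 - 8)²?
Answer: 6352554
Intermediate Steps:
q = 627264 (q = (-792)² = 627264)
(2452070 + 3273220) + q = (2452070 + 3273220) + 627264 = 5725290 + 627264 = 6352554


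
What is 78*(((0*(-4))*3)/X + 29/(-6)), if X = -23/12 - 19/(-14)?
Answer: -377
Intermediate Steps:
X = -47/84 (X = -23*1/12 - 19*(-1/14) = -23/12 + 19/14 = -47/84 ≈ -0.55952)
78*(((0*(-4))*3)/X + 29/(-6)) = 78*(((0*(-4))*3)/(-47/84) + 29/(-6)) = 78*((0*3)*(-84/47) + 29*(-1/6)) = 78*(0*(-84/47) - 29/6) = 78*(0 - 29/6) = 78*(-29/6) = -377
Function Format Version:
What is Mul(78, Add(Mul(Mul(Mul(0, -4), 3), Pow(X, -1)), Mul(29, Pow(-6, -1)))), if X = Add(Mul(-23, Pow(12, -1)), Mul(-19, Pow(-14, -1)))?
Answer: -377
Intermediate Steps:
X = Rational(-47, 84) (X = Add(Mul(-23, Rational(1, 12)), Mul(-19, Rational(-1, 14))) = Add(Rational(-23, 12), Rational(19, 14)) = Rational(-47, 84) ≈ -0.55952)
Mul(78, Add(Mul(Mul(Mul(0, -4), 3), Pow(X, -1)), Mul(29, Pow(-6, -1)))) = Mul(78, Add(Mul(Mul(Mul(0, -4), 3), Pow(Rational(-47, 84), -1)), Mul(29, Pow(-6, -1)))) = Mul(78, Add(Mul(Mul(0, 3), Rational(-84, 47)), Mul(29, Rational(-1, 6)))) = Mul(78, Add(Mul(0, Rational(-84, 47)), Rational(-29, 6))) = Mul(78, Add(0, Rational(-29, 6))) = Mul(78, Rational(-29, 6)) = -377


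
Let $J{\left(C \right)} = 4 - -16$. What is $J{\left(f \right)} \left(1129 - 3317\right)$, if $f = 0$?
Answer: $-43760$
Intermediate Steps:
$J{\left(C \right)} = 20$ ($J{\left(C \right)} = 4 + 16 = 20$)
$J{\left(f \right)} \left(1129 - 3317\right) = 20 \left(1129 - 3317\right) = 20 \left(-2188\right) = -43760$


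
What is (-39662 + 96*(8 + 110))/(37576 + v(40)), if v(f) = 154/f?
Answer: -566680/751597 ≈ -0.75397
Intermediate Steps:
(-39662 + 96*(8 + 110))/(37576 + v(40)) = (-39662 + 96*(8 + 110))/(37576 + 154/40) = (-39662 + 96*118)/(37576 + 154*(1/40)) = (-39662 + 11328)/(37576 + 77/20) = -28334/751597/20 = -28334*20/751597 = -566680/751597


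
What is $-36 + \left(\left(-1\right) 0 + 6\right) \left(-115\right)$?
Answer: $-726$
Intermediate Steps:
$-36 + \left(\left(-1\right) 0 + 6\right) \left(-115\right) = -36 + \left(0 + 6\right) \left(-115\right) = -36 + 6 \left(-115\right) = -36 - 690 = -726$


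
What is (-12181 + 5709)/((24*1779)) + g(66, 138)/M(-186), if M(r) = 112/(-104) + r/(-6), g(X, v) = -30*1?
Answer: -2396131/2076093 ≈ -1.1542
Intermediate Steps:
g(X, v) = -30
M(r) = -14/13 - r/6 (M(r) = 112*(-1/104) + r*(-⅙) = -14/13 - r/6)
(-12181 + 5709)/((24*1779)) + g(66, 138)/M(-186) = (-12181 + 5709)/((24*1779)) - 30/(-14/13 - ⅙*(-186)) = -6472/42696 - 30/(-14/13 + 31) = -6472*1/42696 - 30/389/13 = -809/5337 - 30*13/389 = -809/5337 - 390/389 = -2396131/2076093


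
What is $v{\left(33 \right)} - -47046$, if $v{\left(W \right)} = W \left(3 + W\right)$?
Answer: $48234$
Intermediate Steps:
$v{\left(33 \right)} - -47046 = 33 \left(3 + 33\right) - -47046 = 33 \cdot 36 + 47046 = 1188 + 47046 = 48234$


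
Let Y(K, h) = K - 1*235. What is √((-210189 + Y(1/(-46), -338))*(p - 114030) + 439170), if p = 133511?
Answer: I*√16395324790/2 ≈ 64022.0*I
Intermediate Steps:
Y(K, h) = -235 + K (Y(K, h) = K - 235 = -235 + K)
√((-210189 + Y(1/(-46), -338))*(p - 114030) + 439170) = √((-210189 + (-235 + 1/(-46)))*(133511 - 114030) + 439170) = √((-210189 + (-235 - 1/46))*19481 + 439170) = √((-210189 - 10811/46)*19481 + 439170) = √(-9679505/46*19481 + 439170) = √(-8198540735/2 + 439170) = √(-8197662395/2) = I*√16395324790/2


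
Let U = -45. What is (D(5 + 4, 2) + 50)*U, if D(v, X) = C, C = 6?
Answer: -2520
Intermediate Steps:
D(v, X) = 6
(D(5 + 4, 2) + 50)*U = (6 + 50)*(-45) = 56*(-45) = -2520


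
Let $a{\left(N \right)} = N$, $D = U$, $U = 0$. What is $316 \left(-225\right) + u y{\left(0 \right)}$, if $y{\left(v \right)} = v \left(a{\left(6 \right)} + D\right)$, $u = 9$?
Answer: $-71100$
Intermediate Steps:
$D = 0$
$y{\left(v \right)} = 6 v$ ($y{\left(v \right)} = v \left(6 + 0\right) = v 6 = 6 v$)
$316 \left(-225\right) + u y{\left(0 \right)} = 316 \left(-225\right) + 9 \cdot 6 \cdot 0 = -71100 + 9 \cdot 0 = -71100 + 0 = -71100$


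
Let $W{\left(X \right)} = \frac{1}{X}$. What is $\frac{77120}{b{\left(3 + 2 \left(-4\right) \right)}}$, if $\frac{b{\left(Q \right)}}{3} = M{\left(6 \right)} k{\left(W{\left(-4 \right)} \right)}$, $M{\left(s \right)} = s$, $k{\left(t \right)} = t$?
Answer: $- \frac{154240}{9} \approx -17138.0$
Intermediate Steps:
$b{\left(Q \right)} = - \frac{9}{2}$ ($b{\left(Q \right)} = 3 \frac{6}{-4} = 3 \cdot 6 \left(- \frac{1}{4}\right) = 3 \left(- \frac{3}{2}\right) = - \frac{9}{2}$)
$\frac{77120}{b{\left(3 + 2 \left(-4\right) \right)}} = \frac{77120}{- \frac{9}{2}} = 77120 \left(- \frac{2}{9}\right) = - \frac{154240}{9}$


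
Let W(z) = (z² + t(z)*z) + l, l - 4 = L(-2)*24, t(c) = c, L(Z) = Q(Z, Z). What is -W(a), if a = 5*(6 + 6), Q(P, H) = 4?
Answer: -7300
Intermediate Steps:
L(Z) = 4
l = 100 (l = 4 + 4*24 = 4 + 96 = 100)
a = 60 (a = 5*12 = 60)
W(z) = 100 + 2*z² (W(z) = (z² + z*z) + 100 = (z² + z²) + 100 = 2*z² + 100 = 100 + 2*z²)
-W(a) = -(100 + 2*60²) = -(100 + 2*3600) = -(100 + 7200) = -1*7300 = -7300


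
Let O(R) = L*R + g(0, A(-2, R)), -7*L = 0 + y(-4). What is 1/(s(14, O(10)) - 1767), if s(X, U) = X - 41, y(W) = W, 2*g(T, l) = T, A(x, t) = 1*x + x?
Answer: -1/1794 ≈ -0.00055741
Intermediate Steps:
A(x, t) = 2*x (A(x, t) = x + x = 2*x)
g(T, l) = T/2
L = 4/7 (L = -(0 - 4)/7 = -⅐*(-4) = 4/7 ≈ 0.57143)
O(R) = 4*R/7 (O(R) = 4*R/7 + (½)*0 = 4*R/7 + 0 = 4*R/7)
s(X, U) = -41 + X
1/(s(14, O(10)) - 1767) = 1/((-41 + 14) - 1767) = 1/(-27 - 1767) = 1/(-1794) = -1/1794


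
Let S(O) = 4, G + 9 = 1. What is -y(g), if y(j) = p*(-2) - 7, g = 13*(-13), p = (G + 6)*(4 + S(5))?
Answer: -25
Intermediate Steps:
G = -8 (G = -9 + 1 = -8)
p = -16 (p = (-8 + 6)*(4 + 4) = -2*8 = -16)
g = -169
y(j) = 25 (y(j) = -16*(-2) - 7 = 32 - 7 = 25)
-y(g) = -1*25 = -25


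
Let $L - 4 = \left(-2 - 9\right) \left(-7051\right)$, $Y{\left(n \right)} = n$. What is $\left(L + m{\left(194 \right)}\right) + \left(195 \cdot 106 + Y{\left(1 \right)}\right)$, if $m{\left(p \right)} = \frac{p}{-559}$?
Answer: $\frac{54913730}{559} \approx 98236.0$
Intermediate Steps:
$m{\left(p \right)} = - \frac{p}{559}$ ($m{\left(p \right)} = p \left(- \frac{1}{559}\right) = - \frac{p}{559}$)
$L = 77565$ ($L = 4 + \left(-2 - 9\right) \left(-7051\right) = 4 - -77561 = 4 + 77561 = 77565$)
$\left(L + m{\left(194 \right)}\right) + \left(195 \cdot 106 + Y{\left(1 \right)}\right) = \left(77565 - \frac{194}{559}\right) + \left(195 \cdot 106 + 1\right) = \left(77565 - \frac{194}{559}\right) + \left(20670 + 1\right) = \frac{43358641}{559} + 20671 = \frac{54913730}{559}$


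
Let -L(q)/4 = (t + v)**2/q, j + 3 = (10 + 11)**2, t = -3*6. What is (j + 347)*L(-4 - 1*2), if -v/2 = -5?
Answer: 100480/3 ≈ 33493.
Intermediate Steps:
t = -18
v = 10 (v = -2*(-5) = 10)
j = 438 (j = -3 + (10 + 11)**2 = -3 + 21**2 = -3 + 441 = 438)
L(q) = -256/q (L(q) = -4*(-18 + 10)**2/q = -4*(-8)**2/q = -256/q)
(j + 347)*L(-4 - 1*2) = (438 + 347)*(-256/(-4 - 1*2)) = 785*(-256/(-4 - 2)) = 785*(-256/(-6)) = 785*(-256*(-1/6)) = 785*(128/3) = 100480/3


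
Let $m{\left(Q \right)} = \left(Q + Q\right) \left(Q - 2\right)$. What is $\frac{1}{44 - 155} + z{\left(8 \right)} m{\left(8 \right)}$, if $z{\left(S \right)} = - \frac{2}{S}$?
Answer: $- \frac{2665}{111} \approx -24.009$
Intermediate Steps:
$m{\left(Q \right)} = 2 Q \left(-2 + Q\right)$
$\frac{1}{44 - 155} + z{\left(8 \right)} m{\left(8 \right)} = \frac{1}{44 - 155} + - \frac{2}{8} \cdot 2 \cdot 8 \left(-2 + 8\right) = \frac{1}{-111} + \left(-2\right) \frac{1}{8} \cdot 2 \cdot 8 \cdot 6 = - \frac{1}{111} - 24 = - \frac{2665}{111}$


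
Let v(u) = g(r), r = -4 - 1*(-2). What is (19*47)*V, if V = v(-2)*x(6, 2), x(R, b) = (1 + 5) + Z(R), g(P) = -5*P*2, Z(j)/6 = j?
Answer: 750120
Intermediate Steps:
Z(j) = 6*j
r = -2 (r = -4 + 2 = -2)
g(P) = -10*P
x(R, b) = 6 + 6*R (x(R, b) = (1 + 5) + 6*R = 6 + 6*R)
v(u) = 20 (v(u) = -10*(-2) = 20)
V = 840 (V = 20*(6 + 6*6) = 20*(6 + 36) = 20*42 = 840)
(19*47)*V = (19*47)*840 = 893*840 = 750120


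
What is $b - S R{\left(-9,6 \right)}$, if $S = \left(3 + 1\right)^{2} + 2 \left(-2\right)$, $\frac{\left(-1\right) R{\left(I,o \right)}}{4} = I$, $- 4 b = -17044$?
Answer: $3829$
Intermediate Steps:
$b = 4261$ ($b = \left(- \frac{1}{4}\right) \left(-17044\right) = 4261$)
$R{\left(I,o \right)} = - 4 I$
$S = 12$ ($S = 4^{2} - 4 = 16 - 4 = 12$)
$b - S R{\left(-9,6 \right)} = 4261 - 12 \left(\left(-4\right) \left(-9\right)\right) = 4261 - 12 \cdot 36 = 4261 - 432 = 3829$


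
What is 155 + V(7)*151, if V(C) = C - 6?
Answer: 306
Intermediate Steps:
V(C) = -6 + C
155 + V(7)*151 = 155 + (-6 + 7)*151 = 155 + 1*151 = 155 + 151 = 306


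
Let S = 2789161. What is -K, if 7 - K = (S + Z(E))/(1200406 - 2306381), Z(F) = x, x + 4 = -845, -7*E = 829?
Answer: -10530137/1105975 ≈ -9.5211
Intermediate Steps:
E = -829/7 (E = -⅐*829 = -829/7 ≈ -118.43)
x = -849 (x = -4 - 845 = -849)
Z(F) = -849
K = 10530137/1105975 (K = 7 - (2789161 - 849)/(1200406 - 2306381) = 7 - 2788312/(-1105975) = 7 - 2788312*(-1)/1105975 = 7 - 1*(-2788312/1105975) = 7 + 2788312/1105975 = 10530137/1105975 ≈ 9.5211)
-K = -1*10530137/1105975 = -10530137/1105975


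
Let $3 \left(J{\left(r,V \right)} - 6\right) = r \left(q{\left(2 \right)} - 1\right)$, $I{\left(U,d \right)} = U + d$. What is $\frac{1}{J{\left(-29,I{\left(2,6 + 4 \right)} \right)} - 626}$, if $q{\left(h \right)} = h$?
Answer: $- \frac{3}{1889} \approx -0.0015881$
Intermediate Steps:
$J{\left(r,V \right)} = 6 + \frac{r}{3}$ ($J{\left(r,V \right)} = 6 + \frac{r \left(2 - 1\right)}{3} = 6 + \frac{r 1}{3} = 6 + \frac{r}{3}$)
$\frac{1}{J{\left(-29,I{\left(2,6 + 4 \right)} \right)} - 626} = \frac{1}{\left(6 + \frac{1}{3} \left(-29\right)\right) - 626} = \frac{1}{\left(6 - \frac{29}{3}\right) - 626} = \frac{1}{- \frac{11}{3} - 626} = \frac{1}{- \frac{1889}{3}} = - \frac{3}{1889}$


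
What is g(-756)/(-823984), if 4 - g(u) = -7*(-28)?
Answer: 12/51499 ≈ 0.00023301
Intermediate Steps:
g(u) = -192 (g(u) = 4 - (-7)*(-28) = 4 - 1*196 = 4 - 196 = -192)
g(-756)/(-823984) = -192/(-823984) = -192*(-1/823984) = 12/51499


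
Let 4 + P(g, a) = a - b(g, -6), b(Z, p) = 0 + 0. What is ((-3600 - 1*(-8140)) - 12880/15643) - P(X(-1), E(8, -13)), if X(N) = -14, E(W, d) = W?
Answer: 70943768/15643 ≈ 4535.2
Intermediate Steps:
b(Z, p) = 0
P(g, a) = -4 + a (P(g, a) = -4 + (a - 1*0) = -4 + (a + 0) = -4 + a)
((-3600 - 1*(-8140)) - 12880/15643) - P(X(-1), E(8, -13)) = ((-3600 - 1*(-8140)) - 12880/15643) - (-4 + 8) = ((-3600 + 8140) - 12880/15643) - 1*4 = (4540 - 1*12880/15643) - 4 = (4540 - 12880/15643) - 4 = 71006340/15643 - 4 = 70943768/15643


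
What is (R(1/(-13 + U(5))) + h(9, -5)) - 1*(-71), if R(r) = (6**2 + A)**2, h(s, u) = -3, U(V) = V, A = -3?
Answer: 1157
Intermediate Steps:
R(r) = 1089 (R(r) = (6**2 - 3)**2 = (36 - 3)**2 = 33**2 = 1089)
(R(1/(-13 + U(5))) + h(9, -5)) - 1*(-71) = (1089 - 3) - 1*(-71) = 1086 + 71 = 1157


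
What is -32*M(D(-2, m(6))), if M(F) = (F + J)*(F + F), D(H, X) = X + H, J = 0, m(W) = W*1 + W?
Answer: -6400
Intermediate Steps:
m(W) = 2*W (m(W) = W + W = 2*W)
D(H, X) = H + X
M(F) = 2*F² (M(F) = (F + 0)*(F + F) = F*(2*F) = 2*F²)
-32*M(D(-2, m(6))) = -64*(-2 + 2*6)² = -64*(-2 + 12)² = -64*10² = -64*100 = -32*200 = -6400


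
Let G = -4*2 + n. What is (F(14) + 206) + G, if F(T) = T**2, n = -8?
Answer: 386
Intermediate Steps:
G = -16 (G = -4*2 - 8 = -8 - 8 = -16)
(F(14) + 206) + G = (14**2 + 206) - 16 = (196 + 206) - 16 = 402 - 16 = 386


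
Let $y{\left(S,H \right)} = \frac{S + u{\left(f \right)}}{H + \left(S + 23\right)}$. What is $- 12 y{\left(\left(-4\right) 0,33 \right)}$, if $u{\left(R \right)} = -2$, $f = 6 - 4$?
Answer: $\frac{3}{7} \approx 0.42857$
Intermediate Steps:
$f = 2$
$y{\left(S,H \right)} = \frac{-2 + S}{23 + H + S}$ ($y{\left(S,H \right)} = \frac{S - 2}{H + \left(S + 23\right)} = \frac{-2 + S}{H + \left(23 + S\right)} = \frac{-2 + S}{23 + H + S}$)
$- 12 y{\left(\left(-4\right) 0,33 \right)} = - 12 \frac{-2 - 0}{23 + 33 - 0} = - 12 \frac{-2 + 0}{23 + 33 + 0} = - 12 \cdot \frac{1}{56} \left(-2\right) = \left(-12\right) \left(- \frac{1}{28}\right) = \frac{3}{7}$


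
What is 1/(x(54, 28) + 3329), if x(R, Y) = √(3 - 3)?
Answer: 1/3329 ≈ 0.00030039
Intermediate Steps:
x(R, Y) = 0 (x(R, Y) = √0 = 0)
1/(x(54, 28) + 3329) = 1/(0 + 3329) = 1/3329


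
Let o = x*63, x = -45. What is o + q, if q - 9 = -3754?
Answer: -6580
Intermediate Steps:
q = -3745 (q = 9 - 3754 = -3745)
o = -2835 (o = -45*63 = -2835)
o + q = -2835 - 3745 = -6580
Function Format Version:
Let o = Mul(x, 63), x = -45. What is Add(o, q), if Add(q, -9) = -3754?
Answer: -6580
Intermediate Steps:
q = -3745 (q = Add(9, -3754) = -3745)
o = -2835 (o = Mul(-45, 63) = -2835)
Add(o, q) = Add(-2835, -3745) = -6580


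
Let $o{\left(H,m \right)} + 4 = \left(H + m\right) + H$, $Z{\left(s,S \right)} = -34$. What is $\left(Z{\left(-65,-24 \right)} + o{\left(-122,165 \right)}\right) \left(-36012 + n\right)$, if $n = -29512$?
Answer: $7666308$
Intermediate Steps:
$o{\left(H,m \right)} = -4 + m + 2 H$ ($o{\left(H,m \right)} = -4 + \left(\left(H + m\right) + H\right) = -4 + \left(m + 2 H\right) = -4 + m + 2 H$)
$\left(Z{\left(-65,-24 \right)} + o{\left(-122,165 \right)}\right) \left(-36012 + n\right) = \left(-34 + \left(-4 + 165 + 2 \left(-122\right)\right)\right) \left(-36012 - 29512\right) = \left(-34 - 83\right) \left(-65524\right) = \left(-117\right) \left(-65524\right) = 7666308$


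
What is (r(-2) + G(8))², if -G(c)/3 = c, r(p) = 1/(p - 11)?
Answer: 97969/169 ≈ 579.70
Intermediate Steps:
r(p) = 1/(-11 + p)
G(c) = -3*c
(r(-2) + G(8))² = (1/(-11 - 2) - 3*8)² = (1/(-13) - 24)² = (-1/13 - 24)² = (-313/13)² = 97969/169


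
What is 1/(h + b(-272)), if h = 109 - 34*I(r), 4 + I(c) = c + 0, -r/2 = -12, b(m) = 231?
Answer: -1/340 ≈ -0.0029412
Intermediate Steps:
r = 24 (r = -2*(-12) = 24)
I(c) = -4 + c (I(c) = -4 + (c + 0) = -4 + c)
h = -571 (h = 109 - 34*(-4 + 24) = 109 - 34*20 = 109 - 680 = -571)
1/(h + b(-272)) = 1/(-571 + 231) = 1/(-340) = -1/340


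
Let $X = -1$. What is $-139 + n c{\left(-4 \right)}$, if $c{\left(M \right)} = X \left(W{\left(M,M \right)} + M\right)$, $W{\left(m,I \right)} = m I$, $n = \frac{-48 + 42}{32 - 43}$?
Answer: $- \frac{1601}{11} \approx -145.55$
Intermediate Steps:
$n = \frac{6}{11}$ ($n = - \frac{6}{-11} = \left(-6\right) \left(- \frac{1}{11}\right) = \frac{6}{11} \approx 0.54545$)
$W{\left(m,I \right)} = I m$
$c{\left(M \right)} = - M - M^{2}$ ($c{\left(M \right)} = - (M M + M) = - (M^{2} + M) = - (M + M^{2}) = - M - M^{2}$)
$-139 + n c{\left(-4 \right)} = -139 + \frac{6 \left(- 4 \left(-1 - -4\right)\right)}{11} = -139 + \frac{6 \left(- 4 \left(-1 + 4\right)\right)}{11} = -139 + \frac{6 \left(\left(-4\right) 3\right)}{11} = -139 + \frac{6}{11} \left(-12\right) = -139 - \frac{72}{11} = - \frac{1601}{11}$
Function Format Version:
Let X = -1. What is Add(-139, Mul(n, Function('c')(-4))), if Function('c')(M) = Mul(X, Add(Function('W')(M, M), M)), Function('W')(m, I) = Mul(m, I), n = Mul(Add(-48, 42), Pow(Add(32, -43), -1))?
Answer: Rational(-1601, 11) ≈ -145.55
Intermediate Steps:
n = Rational(6, 11) (n = Mul(-6, Pow(-11, -1)) = Mul(-6, Rational(-1, 11)) = Rational(6, 11) ≈ 0.54545)
Function('W')(m, I) = Mul(I, m)
Function('c')(M) = Add(Mul(-1, M), Mul(-1, Pow(M, 2))) (Function('c')(M) = Mul(-1, Add(Mul(M, M), M)) = Mul(-1, Add(Pow(M, 2), M)) = Mul(-1, Add(M, Pow(M, 2))) = Add(Mul(-1, M), Mul(-1, Pow(M, 2))))
Add(-139, Mul(n, Function('c')(-4))) = Add(-139, Mul(Rational(6, 11), Mul(-4, Add(-1, Mul(-1, -4))))) = Add(-139, Mul(Rational(6, 11), Mul(-4, Add(-1, 4)))) = Add(-139, Mul(Rational(6, 11), Mul(-4, 3))) = Add(-139, Mul(Rational(6, 11), -12)) = Add(-139, Rational(-72, 11)) = Rational(-1601, 11)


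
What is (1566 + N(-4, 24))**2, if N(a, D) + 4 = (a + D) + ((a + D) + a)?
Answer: 2553604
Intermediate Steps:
N(a, D) = -4 + 2*D + 3*a (N(a, D) = -4 + ((a + D) + ((a + D) + a)) = -4 + ((D + a) + ((D + a) + a)) = -4 + ((D + a) + (D + 2*a)) = -4 + (2*D + 3*a) = -4 + 2*D + 3*a)
(1566 + N(-4, 24))**2 = (1566 + (-4 + 2*24 + 3*(-4)))**2 = (1566 + (-4 + 48 - 12))**2 = (1566 + 32)**2 = 1598**2 = 2553604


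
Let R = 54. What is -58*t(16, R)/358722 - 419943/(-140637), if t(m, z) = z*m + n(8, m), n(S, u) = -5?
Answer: 3419904196/1201180617 ≈ 2.8471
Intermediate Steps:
t(m, z) = -5 + m*z (t(m, z) = z*m - 5 = m*z - 5 = -5 + m*z)
-58*t(16, R)/358722 - 419943/(-140637) = -58*(-5 + 16*54)/358722 - 419943/(-140637) = -58*(-5 + 864)*(1/358722) - 419943*(-1/140637) = -58*859*(1/358722) + 139981/46879 = -49822*1/358722 + 139981/46879 = -24911/179361 + 139981/46879 = 3419904196/1201180617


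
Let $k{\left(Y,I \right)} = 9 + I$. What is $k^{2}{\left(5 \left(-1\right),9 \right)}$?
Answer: $324$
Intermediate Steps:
$k^{2}{\left(5 \left(-1\right),9 \right)} = \left(9 + 9\right)^{2} = 18^{2} = 324$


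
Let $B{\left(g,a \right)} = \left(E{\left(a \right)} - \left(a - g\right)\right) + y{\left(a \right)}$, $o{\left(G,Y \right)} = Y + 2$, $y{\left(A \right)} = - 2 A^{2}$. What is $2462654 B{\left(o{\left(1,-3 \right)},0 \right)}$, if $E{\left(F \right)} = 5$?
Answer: $9850616$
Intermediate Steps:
$o{\left(G,Y \right)} = 2 + Y$
$B{\left(g,a \right)} = 5 + g - a - 2 a^{2}$ ($B{\left(g,a \right)} = \left(5 - \left(a - g\right)\right) - 2 a^{2} = \left(5 + g - a\right) - 2 a^{2} = 5 + g - a - 2 a^{2}$)
$2462654 B{\left(o{\left(1,-3 \right)},0 \right)} = 2462654 \left(5 + \left(2 - 3\right) - 0 - 2 \cdot 0^{2}\right) = 2462654 \left(5 - 1 + 0 - 0\right) = 2462654 \left(5 - 1 + 0 + 0\right) = 2462654 \cdot 4 = 9850616$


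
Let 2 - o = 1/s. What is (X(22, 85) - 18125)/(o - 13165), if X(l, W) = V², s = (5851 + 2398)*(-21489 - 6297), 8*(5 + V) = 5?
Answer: 132799505007675/96545535244192 ≈ 1.3755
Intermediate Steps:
V = -35/8 (V = -5 + (⅛)*5 = -5 + 5/8 = -35/8 ≈ -4.3750)
s = -229206714 (s = 8249*(-27786) = -229206714)
o = 458413429/229206714 (o = 2 - 1/(-229206714) = 2 - 1*(-1/229206714) = 2 + 1/229206714 = 458413429/229206714 ≈ 2.0000)
X(l, W) = 1225/64 (X(l, W) = (-35/8)² = 1225/64)
(X(22, 85) - 18125)/(o - 13165) = (1225/64 - 18125)/(458413429/229206714 - 13165) = -1158775/(64*(-3017047976381/229206714)) = -1158775/64*(-229206714/3017047976381) = 132799505007675/96545535244192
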